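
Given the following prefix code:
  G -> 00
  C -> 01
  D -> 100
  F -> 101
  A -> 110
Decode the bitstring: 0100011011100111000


Decoding step by step:
Bits 01 -> C
Bits 00 -> G
Bits 01 -> C
Bits 101 -> F
Bits 110 -> A
Bits 01 -> C
Bits 110 -> A
Bits 00 -> G


Decoded message: CGCFACAG


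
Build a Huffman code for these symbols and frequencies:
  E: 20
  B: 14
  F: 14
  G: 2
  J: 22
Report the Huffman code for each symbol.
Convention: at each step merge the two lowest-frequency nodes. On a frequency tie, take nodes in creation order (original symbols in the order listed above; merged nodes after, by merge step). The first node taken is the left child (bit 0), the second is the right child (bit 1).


Huffman tree construction:
Step 1: Merge G(2) + B(14) = 16
Step 2: Merge F(14) + (G+B)(16) = 30
Step 3: Merge E(20) + J(22) = 42
Step 4: Merge (F+(G+B))(30) + (E+J)(42) = 72
Read each symbol's code off the tree from the root (left child = 0, right child = 1).

Codes:
  E: 10 (length 2)
  B: 011 (length 3)
  F: 00 (length 2)
  G: 010 (length 3)
  J: 11 (length 2)
Average code length: 160/72 = 2.2222 bits/symbol


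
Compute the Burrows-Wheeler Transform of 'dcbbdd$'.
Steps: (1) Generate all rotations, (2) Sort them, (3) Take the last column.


Rotations (sorted):
  0: $dcbbdd -> last char: d
  1: bbdd$dc -> last char: c
  2: bdd$dcb -> last char: b
  3: cbbdd$d -> last char: d
  4: d$dcbbd -> last char: d
  5: dcbbdd$ -> last char: $
  6: dd$dcbb -> last char: b


BWT = dcbdd$b


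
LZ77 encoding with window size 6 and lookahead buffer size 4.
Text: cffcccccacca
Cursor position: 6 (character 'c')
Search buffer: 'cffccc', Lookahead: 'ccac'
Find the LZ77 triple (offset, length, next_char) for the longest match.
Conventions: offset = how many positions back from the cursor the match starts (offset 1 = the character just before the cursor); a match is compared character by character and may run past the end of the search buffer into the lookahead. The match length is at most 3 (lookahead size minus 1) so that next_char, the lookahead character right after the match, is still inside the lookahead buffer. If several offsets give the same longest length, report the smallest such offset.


Try each offset into the search buffer:
  offset=1 (pos 5, char 'c'): match length 2
  offset=2 (pos 4, char 'c'): match length 2
  offset=3 (pos 3, char 'c'): match length 2
  offset=4 (pos 2, char 'f'): match length 0
  offset=5 (pos 1, char 'f'): match length 0
  offset=6 (pos 0, char 'c'): match length 1
Longest match has length 2, found at offsets 1, 2, 3; take the smallest, offset 1.
next_char = character at position 6 + 2 = 8 -> 'a'

Best match: offset=1, length=2 (matching 'cc' starting at position 5)
LZ77 triple: (1, 2, 'a')


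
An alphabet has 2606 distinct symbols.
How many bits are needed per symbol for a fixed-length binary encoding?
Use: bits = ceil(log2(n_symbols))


log2(2606) = 11.3476
Bracket: 2^11 = 2048 < 2606 <= 2^12 = 4096
So ceil(log2(2606)) = 12

bits = ceil(log2(2606)) = ceil(11.3476) = 12 bits


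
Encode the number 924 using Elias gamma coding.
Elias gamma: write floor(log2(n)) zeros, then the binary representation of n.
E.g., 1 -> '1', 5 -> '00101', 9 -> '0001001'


num_bits = floor(log2(924)) + 1 = 10
leading_zeros = num_bits - 1 = 9
binary(924) = 1110011100

Elias gamma(924) = '000000000' + '1110011100' = 0000000001110011100 (19 bits)


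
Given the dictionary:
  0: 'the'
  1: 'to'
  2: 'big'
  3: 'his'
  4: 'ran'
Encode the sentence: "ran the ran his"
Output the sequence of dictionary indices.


Look up each word in the dictionary:
  'ran' -> 4
  'the' -> 0
  'ran' -> 4
  'his' -> 3

Encoded: [4, 0, 4, 3]


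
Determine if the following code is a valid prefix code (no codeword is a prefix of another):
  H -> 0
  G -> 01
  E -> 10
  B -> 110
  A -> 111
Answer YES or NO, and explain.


Checking each pair (does one codeword prefix another?):
  H='0' vs G='01': prefix -- VIOLATION

NO -- this is NOT a valid prefix code. H (0) is a prefix of G (01).


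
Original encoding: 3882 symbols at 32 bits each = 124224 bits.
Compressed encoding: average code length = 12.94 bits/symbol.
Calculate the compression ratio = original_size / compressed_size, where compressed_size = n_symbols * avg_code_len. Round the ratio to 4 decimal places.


original_size = n_symbols * orig_bits = 3882 * 32 = 124224 bits
compressed_size = n_symbols * avg_code_len = 3882 * 12.94 = 50233.08 bits
ratio = original_size / compressed_size = 124224 / 50233.08 = 2.473

Compression ratio = 2.473


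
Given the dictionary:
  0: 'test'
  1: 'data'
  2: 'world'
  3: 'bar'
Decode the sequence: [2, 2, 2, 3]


Look up each index in the dictionary:
  2 -> 'world'
  2 -> 'world'
  2 -> 'world'
  3 -> 'bar'

Decoded: "world world world bar"


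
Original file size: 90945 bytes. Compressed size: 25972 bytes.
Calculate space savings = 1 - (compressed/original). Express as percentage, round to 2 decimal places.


ratio = compressed/original = 25972/90945 = 0.285579
savings = 1 - ratio = 1 - 0.285579 = 0.714421
as a percentage: 0.714421 * 100 = 71.44%

Space savings = 1 - 25972/90945 = 71.44%


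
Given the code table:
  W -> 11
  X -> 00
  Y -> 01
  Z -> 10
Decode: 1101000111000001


Decoding:
11 -> W
01 -> Y
00 -> X
01 -> Y
11 -> W
00 -> X
00 -> X
01 -> Y


Result: WYXYWXXY


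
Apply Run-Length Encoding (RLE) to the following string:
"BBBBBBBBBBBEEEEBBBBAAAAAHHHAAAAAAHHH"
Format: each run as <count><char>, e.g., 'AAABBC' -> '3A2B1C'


Scanning runs left to right:
  i=0: run of 'B' x 11 -> '11B'
  i=11: run of 'E' x 4 -> '4E'
  i=15: run of 'B' x 4 -> '4B'
  i=19: run of 'A' x 5 -> '5A'
  i=24: run of 'H' x 3 -> '3H'
  i=27: run of 'A' x 6 -> '6A'
  i=33: run of 'H' x 3 -> '3H'

RLE = 11B4E4B5A3H6A3H


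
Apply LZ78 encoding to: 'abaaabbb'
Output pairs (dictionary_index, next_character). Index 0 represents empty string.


LZ78 encoding steps:
Dictionary: {0: ''}
Step 1: w='' (idx 0), next='a' -> output (0, 'a'), add 'a' as idx 1
Step 2: w='' (idx 0), next='b' -> output (0, 'b'), add 'b' as idx 2
Step 3: w='a' (idx 1), next='a' -> output (1, 'a'), add 'aa' as idx 3
Step 4: w='a' (idx 1), next='b' -> output (1, 'b'), add 'ab' as idx 4
Step 5: w='b' (idx 2), next='b' -> output (2, 'b'), add 'bb' as idx 5


Encoded: [(0, 'a'), (0, 'b'), (1, 'a'), (1, 'b'), (2, 'b')]


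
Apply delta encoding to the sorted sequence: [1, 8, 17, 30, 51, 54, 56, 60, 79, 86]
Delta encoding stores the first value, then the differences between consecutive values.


First value: 1
Deltas:
  8 - 1 = 7
  17 - 8 = 9
  30 - 17 = 13
  51 - 30 = 21
  54 - 51 = 3
  56 - 54 = 2
  60 - 56 = 4
  79 - 60 = 19
  86 - 79 = 7


Delta encoded: [1, 7, 9, 13, 21, 3, 2, 4, 19, 7]


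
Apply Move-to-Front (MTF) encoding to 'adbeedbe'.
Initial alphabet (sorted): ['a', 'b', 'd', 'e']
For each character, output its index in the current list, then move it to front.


MTF encoding:
'a': index 0 in ['a', 'b', 'd', 'e'] -> ['a', 'b', 'd', 'e']
'd': index 2 in ['a', 'b', 'd', 'e'] -> ['d', 'a', 'b', 'e']
'b': index 2 in ['d', 'a', 'b', 'e'] -> ['b', 'd', 'a', 'e']
'e': index 3 in ['b', 'd', 'a', 'e'] -> ['e', 'b', 'd', 'a']
'e': index 0 in ['e', 'b', 'd', 'a'] -> ['e', 'b', 'd', 'a']
'd': index 2 in ['e', 'b', 'd', 'a'] -> ['d', 'e', 'b', 'a']
'b': index 2 in ['d', 'e', 'b', 'a'] -> ['b', 'd', 'e', 'a']
'e': index 2 in ['b', 'd', 'e', 'a'] -> ['e', 'b', 'd', 'a']


Output: [0, 2, 2, 3, 0, 2, 2, 2]


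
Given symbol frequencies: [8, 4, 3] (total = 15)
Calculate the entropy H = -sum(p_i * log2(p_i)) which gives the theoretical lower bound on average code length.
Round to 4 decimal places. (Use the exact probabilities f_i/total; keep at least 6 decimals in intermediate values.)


Per-symbol terms -p_i * log2(p_i) with p_i = f_i/15:
  p = 8/15 = 0.533333: log2(p) = -0.906891, -p*log2(p) = 0.483675
  p = 4/15 = 0.266667: log2(p) = -1.906891, -p*log2(p) = 0.508504
  p = 3/15 = 0.200000: log2(p) = -2.321928, -p*log2(p) = 0.464386
H = 0.483675 + 0.508504 + 0.464386 = 1.456565

H = 1.4566 bits/symbol


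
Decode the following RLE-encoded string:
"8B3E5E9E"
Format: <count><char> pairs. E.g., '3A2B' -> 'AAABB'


Expanding each <count><char> pair:
  8B -> 'BBBBBBBB'
  3E -> 'EEE'
  5E -> 'EEEEE'
  9E -> 'EEEEEEEEE'

Decoded = BBBBBBBBEEEEEEEEEEEEEEEEE


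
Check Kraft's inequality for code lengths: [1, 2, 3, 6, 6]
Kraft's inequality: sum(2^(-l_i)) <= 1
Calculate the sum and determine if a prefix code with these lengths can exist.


Sum = 2^(-1) + 2^(-2) + 2^(-3) + 2^(-6) + 2^(-6)
    = 0.5 + 0.25 + 0.125 + 0.015625 + 0.015625
    = 58/64 = 0.90625
Since 0.90625 <= 1, Kraft's inequality IS satisfied.
A prefix code with these lengths CAN exist.

Kraft sum = 0.90625. Satisfied.


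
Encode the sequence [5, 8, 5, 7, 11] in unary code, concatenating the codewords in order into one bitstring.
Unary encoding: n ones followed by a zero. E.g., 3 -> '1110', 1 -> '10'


Encode each number as n ones followed by a terminating 0:
  5 -> 111110 (6 bits)
  8 -> 111111110 (9 bits)
  5 -> 111110 (6 bits)
  7 -> 11111110 (8 bits)
  11 -> 111111111110 (12 bits)
Total length = 6 + 9 + 6 + 8 + 12 = 41 bits.

Unary([5, 8, 5, 7, 11]) = 11111011111111011111011111110111111111110 (41 bits)


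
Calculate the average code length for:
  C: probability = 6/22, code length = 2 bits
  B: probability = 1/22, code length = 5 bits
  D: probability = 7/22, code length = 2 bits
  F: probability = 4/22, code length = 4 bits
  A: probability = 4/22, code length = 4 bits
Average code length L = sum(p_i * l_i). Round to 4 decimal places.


Weighted contributions p_i * l_i:
  C: (6/22) * 2 = 12/22
  B: (1/22) * 5 = 5/22
  D: (7/22) * 2 = 14/22
  F: (4/22) * 4 = 16/22
  A: (4/22) * 4 = 16/22
Sum = (12 + 5 + 14 + 16 + 16)/22 = 63/22

L = 63/22 = 2.8636 bits/symbol


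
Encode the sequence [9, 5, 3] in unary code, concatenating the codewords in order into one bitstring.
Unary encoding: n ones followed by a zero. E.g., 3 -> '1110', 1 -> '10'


Encode each number as n ones followed by a terminating 0:
  9 -> 1111111110 (10 bits)
  5 -> 111110 (6 bits)
  3 -> 1110 (4 bits)
Total length = 10 + 6 + 4 = 20 bits.

Unary([9, 5, 3]) = 11111111101111101110 (20 bits)


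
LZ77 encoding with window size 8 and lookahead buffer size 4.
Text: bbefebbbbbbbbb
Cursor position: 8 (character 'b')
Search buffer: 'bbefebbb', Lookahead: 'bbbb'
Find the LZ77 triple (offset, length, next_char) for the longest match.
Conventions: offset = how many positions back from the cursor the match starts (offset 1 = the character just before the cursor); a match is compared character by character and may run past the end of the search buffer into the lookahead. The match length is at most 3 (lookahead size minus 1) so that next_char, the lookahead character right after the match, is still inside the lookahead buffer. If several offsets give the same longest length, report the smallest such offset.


Try each offset into the search buffer:
  offset=1 (pos 7, char 'b'): match length 3
  offset=2 (pos 6, char 'b'): match length 3
  offset=3 (pos 5, char 'b'): match length 3
  offset=4 (pos 4, char 'e'): match length 0
  offset=5 (pos 3, char 'f'): match length 0
  offset=6 (pos 2, char 'e'): match length 0
  offset=7 (pos 1, char 'b'): match length 1
  offset=8 (pos 0, char 'b'): match length 2
Longest match has length 3, found at offsets 1, 2, 3; take the smallest, offset 1.
next_char = character at position 8 + 3 = 11 -> 'b'

Best match: offset=1, length=3 (matching 'bbb' starting at position 7)
LZ77 triple: (1, 3, 'b')


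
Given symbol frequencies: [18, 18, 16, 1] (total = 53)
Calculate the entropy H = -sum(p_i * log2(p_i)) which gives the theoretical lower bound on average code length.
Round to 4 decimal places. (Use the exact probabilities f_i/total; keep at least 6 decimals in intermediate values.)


Per-symbol terms -p_i * log2(p_i) with p_i = f_i/53:
  p = 18/53 = 0.339623: log2(p) = -1.557995, -p*log2(p) = 0.529131
  p = 18/53 = 0.339623: log2(p) = -1.557995, -p*log2(p) = 0.529131
  p = 16/53 = 0.301887: log2(p) = -1.727920, -p*log2(p) = 0.521636
  p = 1/53 = 0.018868: log2(p) = -5.727920, -p*log2(p) = 0.108074
H = 0.529131 + 0.529131 + 0.521636 + 0.108074 = 1.687972

H = 1.688 bits/symbol


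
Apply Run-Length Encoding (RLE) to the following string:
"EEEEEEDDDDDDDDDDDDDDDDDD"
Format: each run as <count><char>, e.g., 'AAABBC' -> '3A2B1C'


Scanning runs left to right:
  i=0: run of 'E' x 6 -> '6E'
  i=6: run of 'D' x 18 -> '18D'

RLE = 6E18D


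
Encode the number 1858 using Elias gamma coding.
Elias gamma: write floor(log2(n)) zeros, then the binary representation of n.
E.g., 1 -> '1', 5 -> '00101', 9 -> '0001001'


num_bits = floor(log2(1858)) + 1 = 11
leading_zeros = num_bits - 1 = 10
binary(1858) = 11101000010

Elias gamma(1858) = '0000000000' + '11101000010' = 000000000011101000010 (21 bits)


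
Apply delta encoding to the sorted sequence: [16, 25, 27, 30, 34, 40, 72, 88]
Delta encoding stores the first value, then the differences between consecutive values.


First value: 16
Deltas:
  25 - 16 = 9
  27 - 25 = 2
  30 - 27 = 3
  34 - 30 = 4
  40 - 34 = 6
  72 - 40 = 32
  88 - 72 = 16


Delta encoded: [16, 9, 2, 3, 4, 6, 32, 16]


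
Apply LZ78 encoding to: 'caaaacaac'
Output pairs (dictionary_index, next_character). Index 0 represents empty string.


LZ78 encoding steps:
Dictionary: {0: ''}
Step 1: w='' (idx 0), next='c' -> output (0, 'c'), add 'c' as idx 1
Step 2: w='' (idx 0), next='a' -> output (0, 'a'), add 'a' as idx 2
Step 3: w='a' (idx 2), next='a' -> output (2, 'a'), add 'aa' as idx 3
Step 4: w='a' (idx 2), next='c' -> output (2, 'c'), add 'ac' as idx 4
Step 5: w='aa' (idx 3), next='c' -> output (3, 'c'), add 'aac' as idx 5


Encoded: [(0, 'c'), (0, 'a'), (2, 'a'), (2, 'c'), (3, 'c')]


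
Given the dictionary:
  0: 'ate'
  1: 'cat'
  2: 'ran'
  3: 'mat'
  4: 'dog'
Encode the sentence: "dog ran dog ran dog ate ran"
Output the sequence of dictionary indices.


Look up each word in the dictionary:
  'dog' -> 4
  'ran' -> 2
  'dog' -> 4
  'ran' -> 2
  'dog' -> 4
  'ate' -> 0
  'ran' -> 2

Encoded: [4, 2, 4, 2, 4, 0, 2]


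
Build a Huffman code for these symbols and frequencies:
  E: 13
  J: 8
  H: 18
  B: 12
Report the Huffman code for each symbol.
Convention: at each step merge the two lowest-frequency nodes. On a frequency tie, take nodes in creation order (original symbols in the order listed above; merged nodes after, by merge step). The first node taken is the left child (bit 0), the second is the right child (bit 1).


Huffman tree construction:
Step 1: Merge J(8) + B(12) = 20
Step 2: Merge E(13) + H(18) = 31
Step 3: Merge (J+B)(20) + (E+H)(31) = 51
Read each symbol's code off the tree from the root (left child = 0, right child = 1).

Codes:
  E: 10 (length 2)
  J: 00 (length 2)
  H: 11 (length 2)
  B: 01 (length 2)
Average code length: 102/51 = 2.0000 bits/symbol


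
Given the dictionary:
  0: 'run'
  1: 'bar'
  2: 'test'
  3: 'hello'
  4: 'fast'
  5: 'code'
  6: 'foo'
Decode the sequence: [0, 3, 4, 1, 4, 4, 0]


Look up each index in the dictionary:
  0 -> 'run'
  3 -> 'hello'
  4 -> 'fast'
  1 -> 'bar'
  4 -> 'fast'
  4 -> 'fast'
  0 -> 'run'

Decoded: "run hello fast bar fast fast run"


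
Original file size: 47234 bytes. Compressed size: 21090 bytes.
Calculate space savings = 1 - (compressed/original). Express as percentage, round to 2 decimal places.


ratio = compressed/original = 21090/47234 = 0.4465
savings = 1 - ratio = 1 - 0.4465 = 0.5535
as a percentage: 0.5535 * 100 = 55.35%

Space savings = 1 - 21090/47234 = 55.35%


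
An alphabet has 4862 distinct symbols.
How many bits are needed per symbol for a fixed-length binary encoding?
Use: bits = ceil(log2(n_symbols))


log2(4862) = 12.2473
Bracket: 2^12 = 4096 < 4862 <= 2^13 = 8192
So ceil(log2(4862)) = 13

bits = ceil(log2(4862)) = ceil(12.2473) = 13 bits


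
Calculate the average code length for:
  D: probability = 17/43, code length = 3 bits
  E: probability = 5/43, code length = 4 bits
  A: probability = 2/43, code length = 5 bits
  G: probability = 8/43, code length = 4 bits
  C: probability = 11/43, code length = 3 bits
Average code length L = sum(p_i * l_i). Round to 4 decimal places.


Weighted contributions p_i * l_i:
  D: (17/43) * 3 = 51/43
  E: (5/43) * 4 = 20/43
  A: (2/43) * 5 = 10/43
  G: (8/43) * 4 = 32/43
  C: (11/43) * 3 = 33/43
Sum = (51 + 20 + 10 + 32 + 33)/43 = 146/43

L = 146/43 = 3.3953 bits/symbol


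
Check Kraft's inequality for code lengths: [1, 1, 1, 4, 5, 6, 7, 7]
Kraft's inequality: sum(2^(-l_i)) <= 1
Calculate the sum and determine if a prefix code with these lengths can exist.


Sum = 2^(-1) + 2^(-1) + 2^(-1) + 2^(-4) + 2^(-5) + 2^(-6) + 2^(-7) + 2^(-7)
    = 0.5 + 0.5 + 0.5 + 0.0625 + 0.03125 + 0.015625 + 0.0078125 + 0.0078125
    = 208/128 = 1.625
Since 1.625 > 1, Kraft's inequality is NOT satisfied.
A prefix code with these lengths CANNOT exist.

Kraft sum = 1.625. Not satisfied.


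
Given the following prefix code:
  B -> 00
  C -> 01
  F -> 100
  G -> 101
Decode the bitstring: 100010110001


Decoding step by step:
Bits 100 -> F
Bits 01 -> C
Bits 01 -> C
Bits 100 -> F
Bits 01 -> C


Decoded message: FCCFC


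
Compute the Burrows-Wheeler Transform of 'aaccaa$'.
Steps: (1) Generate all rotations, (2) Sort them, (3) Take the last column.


Rotations (sorted):
  0: $aaccaa -> last char: a
  1: a$aacca -> last char: a
  2: aa$aacc -> last char: c
  3: aaccaa$ -> last char: $
  4: accaa$a -> last char: a
  5: caa$aac -> last char: c
  6: ccaa$aa -> last char: a


BWT = aac$aca


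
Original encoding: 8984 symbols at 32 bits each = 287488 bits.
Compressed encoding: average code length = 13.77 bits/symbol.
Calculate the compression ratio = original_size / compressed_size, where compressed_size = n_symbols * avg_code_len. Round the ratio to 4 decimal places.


original_size = n_symbols * orig_bits = 8984 * 32 = 287488 bits
compressed_size = n_symbols * avg_code_len = 8984 * 13.77 = 123709.68 bits
ratio = original_size / compressed_size = 287488 / 123709.68 = 2.3239

Compression ratio = 2.3239


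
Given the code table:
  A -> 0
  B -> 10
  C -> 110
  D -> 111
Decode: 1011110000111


Decoding:
10 -> B
111 -> D
10 -> B
0 -> A
0 -> A
0 -> A
111 -> D


Result: BDBAAAD


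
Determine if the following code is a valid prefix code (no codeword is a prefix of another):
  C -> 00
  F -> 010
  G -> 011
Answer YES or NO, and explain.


Checking each pair (does one codeword prefix another?):
  C='00' vs F='010': no prefix
  C='00' vs G='011': no prefix
  F='010' vs C='00': no prefix
  F='010' vs G='011': no prefix
  G='011' vs C='00': no prefix
  G='011' vs F='010': no prefix
No violation found over all pairs.

YES -- this is a valid prefix code. No codeword is a prefix of any other codeword.


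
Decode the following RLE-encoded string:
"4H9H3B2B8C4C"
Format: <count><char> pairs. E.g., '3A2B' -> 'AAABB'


Expanding each <count><char> pair:
  4H -> 'HHHH'
  9H -> 'HHHHHHHHH'
  3B -> 'BBB'
  2B -> 'BB'
  8C -> 'CCCCCCCC'
  4C -> 'CCCC'

Decoded = HHHHHHHHHHHHHBBBBBCCCCCCCCCCCC


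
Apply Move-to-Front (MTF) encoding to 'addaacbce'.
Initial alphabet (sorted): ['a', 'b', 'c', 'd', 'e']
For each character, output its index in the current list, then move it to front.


MTF encoding:
'a': index 0 in ['a', 'b', 'c', 'd', 'e'] -> ['a', 'b', 'c', 'd', 'e']
'd': index 3 in ['a', 'b', 'c', 'd', 'e'] -> ['d', 'a', 'b', 'c', 'e']
'd': index 0 in ['d', 'a', 'b', 'c', 'e'] -> ['d', 'a', 'b', 'c', 'e']
'a': index 1 in ['d', 'a', 'b', 'c', 'e'] -> ['a', 'd', 'b', 'c', 'e']
'a': index 0 in ['a', 'd', 'b', 'c', 'e'] -> ['a', 'd', 'b', 'c', 'e']
'c': index 3 in ['a', 'd', 'b', 'c', 'e'] -> ['c', 'a', 'd', 'b', 'e']
'b': index 3 in ['c', 'a', 'd', 'b', 'e'] -> ['b', 'c', 'a', 'd', 'e']
'c': index 1 in ['b', 'c', 'a', 'd', 'e'] -> ['c', 'b', 'a', 'd', 'e']
'e': index 4 in ['c', 'b', 'a', 'd', 'e'] -> ['e', 'c', 'b', 'a', 'd']


Output: [0, 3, 0, 1, 0, 3, 3, 1, 4]


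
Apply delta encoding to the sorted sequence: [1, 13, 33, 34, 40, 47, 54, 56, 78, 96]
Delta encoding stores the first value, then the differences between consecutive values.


First value: 1
Deltas:
  13 - 1 = 12
  33 - 13 = 20
  34 - 33 = 1
  40 - 34 = 6
  47 - 40 = 7
  54 - 47 = 7
  56 - 54 = 2
  78 - 56 = 22
  96 - 78 = 18


Delta encoded: [1, 12, 20, 1, 6, 7, 7, 2, 22, 18]


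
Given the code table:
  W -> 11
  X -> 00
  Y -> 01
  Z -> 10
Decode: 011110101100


Decoding:
01 -> Y
11 -> W
10 -> Z
10 -> Z
11 -> W
00 -> X


Result: YWZZWX


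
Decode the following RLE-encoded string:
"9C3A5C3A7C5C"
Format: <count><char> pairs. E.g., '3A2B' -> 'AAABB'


Expanding each <count><char> pair:
  9C -> 'CCCCCCCCC'
  3A -> 'AAA'
  5C -> 'CCCCC'
  3A -> 'AAA'
  7C -> 'CCCCCCC'
  5C -> 'CCCCC'

Decoded = CCCCCCCCCAAACCCCCAAACCCCCCCCCCCC


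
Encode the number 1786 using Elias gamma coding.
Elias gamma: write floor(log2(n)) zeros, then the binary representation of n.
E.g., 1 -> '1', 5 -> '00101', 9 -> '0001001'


num_bits = floor(log2(1786)) + 1 = 11
leading_zeros = num_bits - 1 = 10
binary(1786) = 11011111010

Elias gamma(1786) = '0000000000' + '11011111010' = 000000000011011111010 (21 bits)


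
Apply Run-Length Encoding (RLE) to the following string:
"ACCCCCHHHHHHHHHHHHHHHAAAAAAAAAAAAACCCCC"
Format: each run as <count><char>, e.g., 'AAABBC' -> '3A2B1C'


Scanning runs left to right:
  i=0: run of 'A' x 1 -> '1A'
  i=1: run of 'C' x 5 -> '5C'
  i=6: run of 'H' x 15 -> '15H'
  i=21: run of 'A' x 13 -> '13A'
  i=34: run of 'C' x 5 -> '5C'

RLE = 1A5C15H13A5C


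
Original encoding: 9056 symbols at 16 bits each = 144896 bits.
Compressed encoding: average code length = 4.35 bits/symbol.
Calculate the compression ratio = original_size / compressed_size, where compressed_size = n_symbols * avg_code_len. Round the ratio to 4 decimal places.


original_size = n_symbols * orig_bits = 9056 * 16 = 144896 bits
compressed_size = n_symbols * avg_code_len = 9056 * 4.35 = 39393.6 bits
ratio = original_size / compressed_size = 144896 / 39393.6 = 3.6782

Compression ratio = 3.6782


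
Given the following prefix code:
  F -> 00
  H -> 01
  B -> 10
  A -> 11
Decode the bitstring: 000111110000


Decoding step by step:
Bits 00 -> F
Bits 01 -> H
Bits 11 -> A
Bits 11 -> A
Bits 00 -> F
Bits 00 -> F


Decoded message: FHAAFF


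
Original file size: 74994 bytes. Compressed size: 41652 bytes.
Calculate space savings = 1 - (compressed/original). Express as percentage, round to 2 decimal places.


ratio = compressed/original = 41652/74994 = 0.555404
savings = 1 - ratio = 1 - 0.555404 = 0.444596
as a percentage: 0.444596 * 100 = 44.46%

Space savings = 1 - 41652/74994 = 44.46%


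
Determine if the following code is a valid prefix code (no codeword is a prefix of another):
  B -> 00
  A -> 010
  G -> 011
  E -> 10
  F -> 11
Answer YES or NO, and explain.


Checking each pair (does one codeword prefix another?):
  B='00' vs A='010': no prefix
  B='00' vs G='011': no prefix
  B='00' vs E='10': no prefix
  B='00' vs F='11': no prefix
  A='010' vs B='00': no prefix
  A='010' vs G='011': no prefix
  A='010' vs E='10': no prefix
  A='010' vs F='11': no prefix
  G='011' vs B='00': no prefix
  G='011' vs A='010': no prefix
  G='011' vs E='10': no prefix
  G='011' vs F='11': no prefix
  E='10' vs B='00': no prefix
  E='10' vs A='010': no prefix
  E='10' vs G='011': no prefix
  E='10' vs F='11': no prefix
  F='11' vs B='00': no prefix
  F='11' vs A='010': no prefix
  F='11' vs G='011': no prefix
  F='11' vs E='10': no prefix
No violation found over all pairs.

YES -- this is a valid prefix code. No codeword is a prefix of any other codeword.


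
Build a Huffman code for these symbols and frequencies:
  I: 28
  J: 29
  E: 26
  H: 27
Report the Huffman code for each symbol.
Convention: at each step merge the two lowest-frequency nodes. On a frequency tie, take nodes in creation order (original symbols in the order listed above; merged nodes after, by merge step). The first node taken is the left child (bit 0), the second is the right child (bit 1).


Huffman tree construction:
Step 1: Merge E(26) + H(27) = 53
Step 2: Merge I(28) + J(29) = 57
Step 3: Merge (E+H)(53) + (I+J)(57) = 110
Read each symbol's code off the tree from the root (left child = 0, right child = 1).

Codes:
  I: 10 (length 2)
  J: 11 (length 2)
  E: 00 (length 2)
  H: 01 (length 2)
Average code length: 220/110 = 2.0000 bits/symbol


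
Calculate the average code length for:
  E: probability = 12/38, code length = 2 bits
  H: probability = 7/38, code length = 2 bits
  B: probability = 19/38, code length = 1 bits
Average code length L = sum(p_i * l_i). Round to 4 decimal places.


Weighted contributions p_i * l_i:
  E: (12/38) * 2 = 24/38
  H: (7/38) * 2 = 14/38
  B: (19/38) * 1 = 19/38
Sum = (24 + 14 + 19)/38 = 57/38

L = 57/38 = 1.5000 bits/symbol


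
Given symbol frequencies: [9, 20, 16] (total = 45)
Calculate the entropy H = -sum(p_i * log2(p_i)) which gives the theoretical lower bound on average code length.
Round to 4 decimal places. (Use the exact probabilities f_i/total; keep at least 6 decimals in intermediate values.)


Per-symbol terms -p_i * log2(p_i) with p_i = f_i/45:
  p = 9/45 = 0.200000: log2(p) = -2.321928, -p*log2(p) = 0.464386
  p = 20/45 = 0.444444: log2(p) = -1.169925, -p*log2(p) = 0.519967
  p = 16/45 = 0.355556: log2(p) = -1.491853, -p*log2(p) = 0.530437
H = 0.464386 + 0.519967 + 0.530437 = 1.514790

H = 1.5148 bits/symbol


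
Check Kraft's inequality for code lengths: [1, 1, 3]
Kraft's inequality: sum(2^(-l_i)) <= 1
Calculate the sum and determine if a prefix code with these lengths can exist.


Sum = 2^(-1) + 2^(-1) + 2^(-3)
    = 0.5 + 0.5 + 0.125
    = 9/8 = 1.125
Since 1.125 > 1, Kraft's inequality is NOT satisfied.
A prefix code with these lengths CANNOT exist.

Kraft sum = 1.125. Not satisfied.


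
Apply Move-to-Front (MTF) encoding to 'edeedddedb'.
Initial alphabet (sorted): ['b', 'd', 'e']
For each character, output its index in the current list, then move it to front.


MTF encoding:
'e': index 2 in ['b', 'd', 'e'] -> ['e', 'b', 'd']
'd': index 2 in ['e', 'b', 'd'] -> ['d', 'e', 'b']
'e': index 1 in ['d', 'e', 'b'] -> ['e', 'd', 'b']
'e': index 0 in ['e', 'd', 'b'] -> ['e', 'd', 'b']
'd': index 1 in ['e', 'd', 'b'] -> ['d', 'e', 'b']
'd': index 0 in ['d', 'e', 'b'] -> ['d', 'e', 'b']
'd': index 0 in ['d', 'e', 'b'] -> ['d', 'e', 'b']
'e': index 1 in ['d', 'e', 'b'] -> ['e', 'd', 'b']
'd': index 1 in ['e', 'd', 'b'] -> ['d', 'e', 'b']
'b': index 2 in ['d', 'e', 'b'] -> ['b', 'd', 'e']


Output: [2, 2, 1, 0, 1, 0, 0, 1, 1, 2]


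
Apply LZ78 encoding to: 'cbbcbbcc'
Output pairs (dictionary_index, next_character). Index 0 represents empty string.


LZ78 encoding steps:
Dictionary: {0: ''}
Step 1: w='' (idx 0), next='c' -> output (0, 'c'), add 'c' as idx 1
Step 2: w='' (idx 0), next='b' -> output (0, 'b'), add 'b' as idx 2
Step 3: w='b' (idx 2), next='c' -> output (2, 'c'), add 'bc' as idx 3
Step 4: w='b' (idx 2), next='b' -> output (2, 'b'), add 'bb' as idx 4
Step 5: w='c' (idx 1), next='c' -> output (1, 'c'), add 'cc' as idx 5


Encoded: [(0, 'c'), (0, 'b'), (2, 'c'), (2, 'b'), (1, 'c')]


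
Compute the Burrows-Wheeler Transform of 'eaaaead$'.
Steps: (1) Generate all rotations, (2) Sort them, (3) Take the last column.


Rotations (sorted):
  0: $eaaaead -> last char: d
  1: aaaead$e -> last char: e
  2: aaead$ea -> last char: a
  3: ad$eaaae -> last char: e
  4: aead$eaa -> last char: a
  5: d$eaaaea -> last char: a
  6: eaaaead$ -> last char: $
  7: ead$eaaa -> last char: a


BWT = deaeaa$a


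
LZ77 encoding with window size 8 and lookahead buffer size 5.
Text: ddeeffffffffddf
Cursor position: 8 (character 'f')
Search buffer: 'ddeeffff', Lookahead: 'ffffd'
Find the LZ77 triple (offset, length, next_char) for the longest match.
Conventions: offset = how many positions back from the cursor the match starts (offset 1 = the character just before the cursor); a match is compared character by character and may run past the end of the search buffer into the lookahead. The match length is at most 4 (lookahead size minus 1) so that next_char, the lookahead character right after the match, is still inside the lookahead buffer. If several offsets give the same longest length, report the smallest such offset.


Try each offset into the search buffer:
  offset=1 (pos 7, char 'f'): match length 4
  offset=2 (pos 6, char 'f'): match length 4
  offset=3 (pos 5, char 'f'): match length 4
  offset=4 (pos 4, char 'f'): match length 4
  offset=5 (pos 3, char 'e'): match length 0
  offset=6 (pos 2, char 'e'): match length 0
  offset=7 (pos 1, char 'd'): match length 0
  offset=8 (pos 0, char 'd'): match length 0
Longest match has length 4, found at offsets 1, 2, 3, 4; take the smallest, offset 1.
next_char = character at position 8 + 4 = 12 -> 'd'

Best match: offset=1, length=4 (matching 'ffff' starting at position 7)
LZ77 triple: (1, 4, 'd')


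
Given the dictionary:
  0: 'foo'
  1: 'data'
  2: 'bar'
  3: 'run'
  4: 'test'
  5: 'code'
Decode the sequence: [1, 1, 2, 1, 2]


Look up each index in the dictionary:
  1 -> 'data'
  1 -> 'data'
  2 -> 'bar'
  1 -> 'data'
  2 -> 'bar'

Decoded: "data data bar data bar"


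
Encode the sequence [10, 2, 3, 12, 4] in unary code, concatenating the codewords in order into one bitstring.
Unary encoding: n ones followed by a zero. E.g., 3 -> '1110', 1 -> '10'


Encode each number as n ones followed by a terminating 0:
  10 -> 11111111110 (11 bits)
  2 -> 110 (3 bits)
  3 -> 1110 (4 bits)
  12 -> 1111111111110 (13 bits)
  4 -> 11110 (5 bits)
Total length = 11 + 3 + 4 + 13 + 5 = 36 bits.

Unary([10, 2, 3, 12, 4]) = 111111111101101110111111111111011110 (36 bits)


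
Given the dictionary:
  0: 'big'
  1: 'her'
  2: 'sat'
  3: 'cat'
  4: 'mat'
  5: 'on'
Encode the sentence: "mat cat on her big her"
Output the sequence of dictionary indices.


Look up each word in the dictionary:
  'mat' -> 4
  'cat' -> 3
  'on' -> 5
  'her' -> 1
  'big' -> 0
  'her' -> 1

Encoded: [4, 3, 5, 1, 0, 1]


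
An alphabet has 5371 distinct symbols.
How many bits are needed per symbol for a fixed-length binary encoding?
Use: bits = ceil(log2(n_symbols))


log2(5371) = 12.391
Bracket: 2^12 = 4096 < 5371 <= 2^13 = 8192
So ceil(log2(5371)) = 13

bits = ceil(log2(5371)) = ceil(12.391) = 13 bits


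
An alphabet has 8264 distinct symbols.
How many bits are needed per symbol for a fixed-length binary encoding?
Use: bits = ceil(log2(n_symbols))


log2(8264) = 13.0126
Bracket: 2^13 = 8192 < 8264 <= 2^14 = 16384
So ceil(log2(8264)) = 14

bits = ceil(log2(8264)) = ceil(13.0126) = 14 bits


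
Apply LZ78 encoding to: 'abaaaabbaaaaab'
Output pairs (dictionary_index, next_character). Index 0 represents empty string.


LZ78 encoding steps:
Dictionary: {0: ''}
Step 1: w='' (idx 0), next='a' -> output (0, 'a'), add 'a' as idx 1
Step 2: w='' (idx 0), next='b' -> output (0, 'b'), add 'b' as idx 2
Step 3: w='a' (idx 1), next='a' -> output (1, 'a'), add 'aa' as idx 3
Step 4: w='aa' (idx 3), next='b' -> output (3, 'b'), add 'aab' as idx 4
Step 5: w='b' (idx 2), next='a' -> output (2, 'a'), add 'ba' as idx 5
Step 6: w='aa' (idx 3), next='a' -> output (3, 'a'), add 'aaa' as idx 6
Step 7: w='a' (idx 1), next='b' -> output (1, 'b'), add 'ab' as idx 7


Encoded: [(0, 'a'), (0, 'b'), (1, 'a'), (3, 'b'), (2, 'a'), (3, 'a'), (1, 'b')]


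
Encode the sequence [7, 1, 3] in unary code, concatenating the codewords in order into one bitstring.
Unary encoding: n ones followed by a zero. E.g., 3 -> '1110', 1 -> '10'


Encode each number as n ones followed by a terminating 0:
  7 -> 11111110 (8 bits)
  1 -> 10 (2 bits)
  3 -> 1110 (4 bits)
Total length = 8 + 2 + 4 = 14 bits.

Unary([7, 1, 3]) = 11111110101110 (14 bits)


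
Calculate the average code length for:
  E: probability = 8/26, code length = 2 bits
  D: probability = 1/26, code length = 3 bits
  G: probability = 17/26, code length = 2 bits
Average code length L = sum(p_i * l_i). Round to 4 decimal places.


Weighted contributions p_i * l_i:
  E: (8/26) * 2 = 16/26
  D: (1/26) * 3 = 3/26
  G: (17/26) * 2 = 34/26
Sum = (16 + 3 + 34)/26 = 53/26

L = 53/26 = 2.0385 bits/symbol


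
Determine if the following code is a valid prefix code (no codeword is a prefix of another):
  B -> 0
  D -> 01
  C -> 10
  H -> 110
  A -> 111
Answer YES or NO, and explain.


Checking each pair (does one codeword prefix another?):
  B='0' vs D='01': prefix -- VIOLATION

NO -- this is NOT a valid prefix code. B (0) is a prefix of D (01).


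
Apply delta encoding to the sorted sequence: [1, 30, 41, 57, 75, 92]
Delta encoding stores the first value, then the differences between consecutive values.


First value: 1
Deltas:
  30 - 1 = 29
  41 - 30 = 11
  57 - 41 = 16
  75 - 57 = 18
  92 - 75 = 17


Delta encoded: [1, 29, 11, 16, 18, 17]


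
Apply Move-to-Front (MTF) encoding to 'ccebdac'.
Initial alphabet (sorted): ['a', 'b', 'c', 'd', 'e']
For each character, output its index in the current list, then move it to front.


MTF encoding:
'c': index 2 in ['a', 'b', 'c', 'd', 'e'] -> ['c', 'a', 'b', 'd', 'e']
'c': index 0 in ['c', 'a', 'b', 'd', 'e'] -> ['c', 'a', 'b', 'd', 'e']
'e': index 4 in ['c', 'a', 'b', 'd', 'e'] -> ['e', 'c', 'a', 'b', 'd']
'b': index 3 in ['e', 'c', 'a', 'b', 'd'] -> ['b', 'e', 'c', 'a', 'd']
'd': index 4 in ['b', 'e', 'c', 'a', 'd'] -> ['d', 'b', 'e', 'c', 'a']
'a': index 4 in ['d', 'b', 'e', 'c', 'a'] -> ['a', 'd', 'b', 'e', 'c']
'c': index 4 in ['a', 'd', 'b', 'e', 'c'] -> ['c', 'a', 'd', 'b', 'e']


Output: [2, 0, 4, 3, 4, 4, 4]


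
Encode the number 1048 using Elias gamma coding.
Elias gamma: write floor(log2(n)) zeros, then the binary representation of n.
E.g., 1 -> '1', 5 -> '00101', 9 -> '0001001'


num_bits = floor(log2(1048)) + 1 = 11
leading_zeros = num_bits - 1 = 10
binary(1048) = 10000011000

Elias gamma(1048) = '0000000000' + '10000011000' = 000000000010000011000 (21 bits)


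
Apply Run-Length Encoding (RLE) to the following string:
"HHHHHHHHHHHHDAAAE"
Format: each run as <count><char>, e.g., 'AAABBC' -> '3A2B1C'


Scanning runs left to right:
  i=0: run of 'H' x 12 -> '12H'
  i=12: run of 'D' x 1 -> '1D'
  i=13: run of 'A' x 3 -> '3A'
  i=16: run of 'E' x 1 -> '1E'

RLE = 12H1D3A1E


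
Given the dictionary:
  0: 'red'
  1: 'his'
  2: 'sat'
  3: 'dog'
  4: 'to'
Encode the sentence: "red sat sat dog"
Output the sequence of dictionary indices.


Look up each word in the dictionary:
  'red' -> 0
  'sat' -> 2
  'sat' -> 2
  'dog' -> 3

Encoded: [0, 2, 2, 3]


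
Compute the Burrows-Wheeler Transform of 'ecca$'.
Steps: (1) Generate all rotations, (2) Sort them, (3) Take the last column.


Rotations (sorted):
  0: $ecca -> last char: a
  1: a$ecc -> last char: c
  2: ca$ec -> last char: c
  3: cca$e -> last char: e
  4: ecca$ -> last char: $


BWT = acce$


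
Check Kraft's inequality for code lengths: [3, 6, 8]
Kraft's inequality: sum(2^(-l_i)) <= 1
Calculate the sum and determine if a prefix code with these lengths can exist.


Sum = 2^(-3) + 2^(-6) + 2^(-8)
    = 0.125 + 0.015625 + 0.00390625
    = 37/256 = 0.14453125
Since 0.14453125 <= 1, Kraft's inequality IS satisfied.
A prefix code with these lengths CAN exist.

Kraft sum = 0.14453125. Satisfied.


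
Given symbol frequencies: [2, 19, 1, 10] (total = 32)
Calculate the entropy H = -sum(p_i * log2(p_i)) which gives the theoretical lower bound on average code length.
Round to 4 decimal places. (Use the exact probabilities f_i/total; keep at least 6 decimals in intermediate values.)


Per-symbol terms -p_i * log2(p_i) with p_i = f_i/32:
  p = 2/32 = 0.062500: log2(p) = -4.000000, -p*log2(p) = 0.250000
  p = 19/32 = 0.593750: log2(p) = -0.752072, -p*log2(p) = 0.446543
  p = 1/32 = 0.031250: log2(p) = -5.000000, -p*log2(p) = 0.156250
  p = 10/32 = 0.312500: log2(p) = -1.678072, -p*log2(p) = 0.524397
H = 0.250000 + 0.446543 + 0.156250 + 0.524397 = 1.377190

H = 1.3772 bits/symbol


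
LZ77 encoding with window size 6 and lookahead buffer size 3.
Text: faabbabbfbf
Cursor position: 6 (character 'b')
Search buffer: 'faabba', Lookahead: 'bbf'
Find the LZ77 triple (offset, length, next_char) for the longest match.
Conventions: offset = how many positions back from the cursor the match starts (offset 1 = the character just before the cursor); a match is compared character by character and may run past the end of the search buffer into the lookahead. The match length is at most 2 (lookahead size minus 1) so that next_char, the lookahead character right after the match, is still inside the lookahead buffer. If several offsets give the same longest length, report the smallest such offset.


Try each offset into the search buffer:
  offset=1 (pos 5, char 'a'): match length 0
  offset=2 (pos 4, char 'b'): match length 1
  offset=3 (pos 3, char 'b'): match length 2
  offset=4 (pos 2, char 'a'): match length 0
  offset=5 (pos 1, char 'a'): match length 0
  offset=6 (pos 0, char 'f'): match length 0
Longest match has length 2 at offset 3.
next_char = character at position 6 + 2 = 8 -> 'f'

Best match: offset=3, length=2 (matching 'bb' starting at position 3)
LZ77 triple: (3, 2, 'f')


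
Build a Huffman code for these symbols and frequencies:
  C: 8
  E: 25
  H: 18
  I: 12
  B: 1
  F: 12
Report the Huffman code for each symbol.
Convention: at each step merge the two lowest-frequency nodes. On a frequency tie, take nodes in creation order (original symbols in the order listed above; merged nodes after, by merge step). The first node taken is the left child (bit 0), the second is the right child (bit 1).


Huffman tree construction:
Step 1: Merge B(1) + C(8) = 9
Step 2: Merge (B+C)(9) + I(12) = 21
Step 3: Merge F(12) + H(18) = 30
Step 4: Merge ((B+C)+I)(21) + E(25) = 46
Step 5: Merge (F+H)(30) + (((B+C)+I)+E)(46) = 76
Read each symbol's code off the tree from the root (left child = 0, right child = 1).

Codes:
  C: 1001 (length 4)
  E: 11 (length 2)
  H: 01 (length 2)
  I: 101 (length 3)
  B: 1000 (length 4)
  F: 00 (length 2)
Average code length: 182/76 = 2.3947 bits/symbol


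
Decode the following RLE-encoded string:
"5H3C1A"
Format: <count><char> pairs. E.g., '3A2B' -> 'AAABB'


Expanding each <count><char> pair:
  5H -> 'HHHHH'
  3C -> 'CCC'
  1A -> 'A'

Decoded = HHHHHCCCA


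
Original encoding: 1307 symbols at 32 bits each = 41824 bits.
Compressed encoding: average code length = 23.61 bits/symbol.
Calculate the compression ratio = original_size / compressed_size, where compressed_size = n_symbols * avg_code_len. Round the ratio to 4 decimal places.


original_size = n_symbols * orig_bits = 1307 * 32 = 41824 bits
compressed_size = n_symbols * avg_code_len = 1307 * 23.61 = 30858.27 bits
ratio = original_size / compressed_size = 41824 / 30858.27 = 1.3554

Compression ratio = 1.3554


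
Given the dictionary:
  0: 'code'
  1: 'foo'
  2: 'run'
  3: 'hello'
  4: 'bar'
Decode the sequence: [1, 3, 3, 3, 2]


Look up each index in the dictionary:
  1 -> 'foo'
  3 -> 'hello'
  3 -> 'hello'
  3 -> 'hello'
  2 -> 'run'

Decoded: "foo hello hello hello run"


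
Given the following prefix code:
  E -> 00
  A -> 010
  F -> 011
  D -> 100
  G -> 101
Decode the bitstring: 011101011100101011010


Decoding step by step:
Bits 011 -> F
Bits 101 -> G
Bits 011 -> F
Bits 100 -> D
Bits 101 -> G
Bits 011 -> F
Bits 010 -> A


Decoded message: FGFDGFA


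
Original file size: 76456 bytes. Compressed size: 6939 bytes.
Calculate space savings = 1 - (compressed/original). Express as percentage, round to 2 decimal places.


ratio = compressed/original = 6939/76456 = 0.090758
savings = 1 - ratio = 1 - 0.090758 = 0.909242
as a percentage: 0.909242 * 100 = 90.92%

Space savings = 1 - 6939/76456 = 90.92%


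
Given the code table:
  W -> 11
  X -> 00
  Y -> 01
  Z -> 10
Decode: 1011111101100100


Decoding:
10 -> Z
11 -> W
11 -> W
11 -> W
01 -> Y
10 -> Z
01 -> Y
00 -> X


Result: ZWWWYZYX


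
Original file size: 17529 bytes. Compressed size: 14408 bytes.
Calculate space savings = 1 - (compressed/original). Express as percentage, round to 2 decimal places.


ratio = compressed/original = 14408/17529 = 0.821952
savings = 1 - ratio = 1 - 0.821952 = 0.178048
as a percentage: 0.178048 * 100 = 17.8%

Space savings = 1 - 14408/17529 = 17.8%
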